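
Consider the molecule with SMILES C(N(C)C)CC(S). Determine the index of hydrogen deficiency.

Atom tally by fragment:
  (CH3)2NCH2 → C:3 H:8 N:1
  CH2 → C:1 H:2
  CH2SH → C:1 H:3 S:1
Element totals:
  C: 5
  H: 13
  N: 1
  S: 1
Molecular formula: C5H13NS.
DoU = (2C + 2 + N − H − X) / 2 = (2·5 + 2 + 1 − 13 − 0) / 2 = 0.

0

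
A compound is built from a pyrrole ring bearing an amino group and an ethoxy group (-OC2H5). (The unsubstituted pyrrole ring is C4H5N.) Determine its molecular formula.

C6H10N2O

Atom tally by fragment:
  pyrrole ring core → C:4 H:5 N:1
  (− 2 ring H displaced by substituents)
  + NH2 → N:1 H:2
  + OC2H5 → C:2 H:5 O:1
Element totals:
  C: 6
  H: 10
  N: 2
  O: 1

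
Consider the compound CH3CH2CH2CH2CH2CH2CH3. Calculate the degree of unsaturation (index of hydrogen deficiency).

Atom tally by fragment:
  CH3 → C:1 H:3
  CH2 → C:1 H:2
  CH2 → C:1 H:2
  CH2 → C:1 H:2
  CH2 → C:1 H:2
  CH2 → C:1 H:2
  CH3 → C:1 H:3
Element totals:
  C: 7
  H: 16
Molecular formula: C7H16.
DoU = (2C + 2 + N − H − X) / 2 = (2·7 + 2 + 0 − 16 − 0) / 2 = 0.

0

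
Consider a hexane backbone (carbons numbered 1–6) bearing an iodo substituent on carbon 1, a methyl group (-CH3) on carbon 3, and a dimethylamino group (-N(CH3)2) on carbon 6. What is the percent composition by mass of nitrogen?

Atom tally by fragment:
  ICH2 → C:1 H:2 I:1
  CH2 → C:1 H:2
  CH(CH3) → C:2 H:4
  CH2 → C:1 H:2
  CH2 → C:1 H:2
  CH2N(CH3)2 → C:3 H:8 N:1
Element totals:
  C: 9
  H: 20
  I: 1
  N: 1
Molecular formula: C9H20IN.
Molar mass = 269.170 g/mol.
Mass from N: 1 × 14.007 = 14.007 g/mol.
%N = 14.007 / 269.170 × 100 = 5.20%.

5.20%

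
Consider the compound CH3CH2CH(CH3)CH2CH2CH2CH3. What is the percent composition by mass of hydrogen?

15.88%

Atom tally by fragment:
  CH3 → C:1 H:3
  CH2 → C:1 H:2
  CH(CH3) → C:2 H:4
  CH2 → C:1 H:2
  CH2 → C:1 H:2
  CH2 → C:1 H:2
  CH3 → C:1 H:3
Element totals:
  C: 8
  H: 18
Molecular formula: C8H18.
Molar mass = 114.232 g/mol.
Mass from H: 18 × 1.008 = 18.144 g/mol.
%H = 18.144 / 114.232 × 100 = 15.88%.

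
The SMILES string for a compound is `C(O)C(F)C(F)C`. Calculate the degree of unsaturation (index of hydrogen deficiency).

0

Atom tally by fragment:
  HOCH2 → C:1 H:3 O:1
  CH(F) → C:1 H:1 F:1
  CH(F) → C:1 H:1 F:1
  CH3 → C:1 H:3
Element totals:
  C: 4
  H: 8
  F: 2
  O: 1
Molecular formula: C4H8F2O.
DoU = (2C + 2 + N − H − X) / 2 = (2·4 + 2 + 0 − 8 − 2) / 2 = 0.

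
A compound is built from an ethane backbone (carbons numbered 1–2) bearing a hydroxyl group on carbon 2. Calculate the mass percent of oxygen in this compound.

34.73%

Atom tally by fragment:
  CH3 → C:1 H:3
  CH2OH → C:1 H:3 O:1
Element totals:
  C: 2
  H: 6
  O: 1
Molecular formula: C2H6O.
Molar mass = 46.069 g/mol.
Mass from O: 1 × 15.999 = 15.999 g/mol.
%O = 15.999 / 46.069 × 100 = 34.73%.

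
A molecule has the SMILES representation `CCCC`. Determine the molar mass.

58.12 g/mol

Atom tally by fragment:
  CH3 → C:1 H:3
  CH2 → C:1 H:2
  CH2 → C:1 H:2
  CH3 → C:1 H:3
Element totals:
  C: 4
  H: 10
Molecular formula: C4H10.
  M = 4(12.011) + 10(1.008)
    = 48.044 + 10.080 = 58.124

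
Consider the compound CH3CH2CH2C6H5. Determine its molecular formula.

C9H12

Atom tally by fragment:
  CH3 → C:1 H:3
  CH2 → C:1 H:2
  CH2C6H5 → C:7 H:7
Element totals:
  C: 9
  H: 12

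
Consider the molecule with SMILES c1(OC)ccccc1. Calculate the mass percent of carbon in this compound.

77.75%

Atom tally by fragment:
  benzene ring core → C:6 H:6
  (− 1 ring H displaced by substituents)
  + OCH3 → C:1 H:3 O:1
Element totals:
  C: 7
  H: 8
  O: 1
Molecular formula: C7H8O.
Molar mass = 108.140 g/mol.
Mass from C: 7 × 12.011 = 84.077 g/mol.
%C = 84.077 / 108.140 × 100 = 77.75%.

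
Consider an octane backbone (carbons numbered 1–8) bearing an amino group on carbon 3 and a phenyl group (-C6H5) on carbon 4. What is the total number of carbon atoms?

14

Atom tally by fragment:
  CH3 → C:1 H:3
  CH2 → C:1 H:2
  CH(NH2) → C:1 H:3 N:1
  CH(C6H5) → C:7 H:6
  CH2 → C:1 H:2
  CH2 → C:1 H:2
  CH2 → C:1 H:2
  CH3 → C:1 H:3
Element totals:
  C: 14
  H: 23
  N: 1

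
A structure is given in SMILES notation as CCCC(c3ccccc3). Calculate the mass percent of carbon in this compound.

Atom tally by fragment:
  CH3 → C:1 H:3
  CH2 → C:1 H:2
  CH2 → C:1 H:2
  CH2C6H5 → C:7 H:7
Element totals:
  C: 10
  H: 14
Molecular formula: C10H14.
Molar mass = 134.222 g/mol.
Mass from C: 10 × 12.011 = 120.110 g/mol.
%C = 120.110 / 134.222 × 100 = 89.49%.

89.49%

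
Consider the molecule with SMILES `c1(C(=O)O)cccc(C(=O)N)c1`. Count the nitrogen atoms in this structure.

1

Atom tally by fragment:
  benzene ring core → C:6 H:6
  (− 2 ring H displaced by substituents)
  + COOH → C:1 H:1 O:2
  + CONH2 → C:1 H:2 O:1 N:1
Element totals:
  C: 8
  H: 7
  N: 1
  O: 3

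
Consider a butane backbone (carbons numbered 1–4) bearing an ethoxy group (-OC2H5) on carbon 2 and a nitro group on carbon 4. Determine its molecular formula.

Atom tally by fragment:
  CH3 → C:1 H:3
  CH(OC2H5) → C:3 H:6 O:1
  CH2 → C:1 H:2
  CH2NO2 → C:1 H:2 N:1 O:2
Element totals:
  C: 6
  H: 13
  N: 1
  O: 3

C6H13NO3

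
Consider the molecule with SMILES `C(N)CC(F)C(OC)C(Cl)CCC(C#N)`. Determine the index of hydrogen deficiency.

2

Atom tally by fragment:
  H2NCH2 → C:1 H:4 N:1
  CH2 → C:1 H:2
  CH(F) → C:1 H:1 F:1
  CH(OCH3) → C:2 H:4 O:1
  CH(Cl) → C:1 H:1 Cl:1
  CH2 → C:1 H:2
  CH2 → C:1 H:2
  CH2CN → C:2 H:2 N:1
Element totals:
  C: 10
  H: 18
  Cl: 1
  F: 1
  N: 2
  O: 1
Molecular formula: C10H18ClFN2O.
DoU = (2C + 2 + N − H − X) / 2 = (2·10 + 2 + 2 − 18 − 2) / 2 = 2.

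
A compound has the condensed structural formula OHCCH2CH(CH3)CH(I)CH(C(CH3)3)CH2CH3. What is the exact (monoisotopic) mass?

Element totals:
  C: 12
  H: 23
  I: 1
  O: 1
Molecular formula: C12H23IO.
  M = 12(12.0) + 23(1.007825) + 126.904472 + 15.994915
    = 144.000000 + 23.179975 + 126.904472 + 15.994915 = 310.079362

310.0794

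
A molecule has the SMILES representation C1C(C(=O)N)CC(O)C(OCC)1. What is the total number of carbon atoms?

Atom tally by fragment:
  cyclopentane ring core → C:5 H:10
  (− 3 ring H displaced by substituents)
  + CONH2 → C:1 H:2 O:1 N:1
  + OH → O:1 H:1
  + OC2H5 → C:2 H:5 O:1
Element totals:
  C: 8
  H: 15
  N: 1
  O: 3

8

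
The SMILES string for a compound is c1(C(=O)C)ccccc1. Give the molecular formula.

Atom tally by fragment:
  benzene ring core → C:6 H:6
  (− 1 ring H displaced by substituents)
  + COCH3 → C:2 H:3 O:1
Element totals:
  C: 8
  H: 8
  O: 1

C8H8O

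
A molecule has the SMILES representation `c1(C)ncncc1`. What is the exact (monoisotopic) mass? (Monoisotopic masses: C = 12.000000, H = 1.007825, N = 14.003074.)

94.0531

Atom tally by fragment:
  pyrimidine ring core → C:4 H:4 N:2
  (− 1 ring H displaced by substituents)
  + CH3 → C:1 H:3
Element totals:
  C: 5
  H: 6
  N: 2
Molecular formula: C5H6N2.
  M = 5(12.0) + 6(1.007825) + 2(14.003074)
    = 60.000000 + 6.046950 + 28.006148 = 94.053098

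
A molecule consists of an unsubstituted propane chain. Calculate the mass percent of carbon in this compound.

Atom tally by fragment:
  CH3 → C:1 H:3
  CH2 → C:1 H:2
  CH3 → C:1 H:3
Element totals:
  C: 3
  H: 8
Molecular formula: C3H8.
Molar mass = 44.097 g/mol.
Mass from C: 3 × 12.011 = 36.033 g/mol.
%C = 36.033 / 44.097 × 100 = 81.71%.

81.71%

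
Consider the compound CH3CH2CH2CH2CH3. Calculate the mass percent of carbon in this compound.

83.24%

Element totals:
  C: 5
  H: 12
Molecular formula: C5H12.
Molar mass = 72.151 g/mol.
Mass from C: 5 × 12.011 = 60.055 g/mol.
%C = 60.055 / 72.151 × 100 = 83.24%.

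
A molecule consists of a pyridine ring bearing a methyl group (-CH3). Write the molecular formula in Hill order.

Atom tally by fragment:
  pyridine ring core → C:5 H:5 N:1
  (− 1 ring H displaced by substituents)
  + CH3 → C:1 H:3
Element totals:
  C: 6
  H: 7
  N: 1

C6H7N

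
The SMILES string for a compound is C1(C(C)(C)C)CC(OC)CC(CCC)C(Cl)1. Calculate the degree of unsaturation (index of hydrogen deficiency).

1

Atom tally by fragment:
  cyclohexane ring core → C:6 H:12
  (− 4 ring H displaced by substituents)
  + C(CH3)3 → C:4 H:9
  + OCH3 → C:1 H:3 O:1
  + CH2CH2CH3 → C:3 H:7
  + Cl → Cl:1
Element totals:
  C: 14
  H: 27
  Cl: 1
  O: 1
Molecular formula: C14H27ClO.
DoU = (2C + 2 + N − H − X) / 2 = (2·14 + 2 + 0 − 27 − 1) / 2 = 1.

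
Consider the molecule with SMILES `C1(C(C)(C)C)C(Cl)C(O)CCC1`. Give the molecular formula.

Atom tally by fragment:
  cyclohexane ring core → C:6 H:12
  (− 3 ring H displaced by substituents)
  + C(CH3)3 → C:4 H:9
  + Cl → Cl:1
  + OH → O:1 H:1
Element totals:
  C: 10
  H: 19
  Cl: 1
  O: 1

C10H19ClO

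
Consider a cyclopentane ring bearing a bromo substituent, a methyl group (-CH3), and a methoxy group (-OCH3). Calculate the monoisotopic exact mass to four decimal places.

Atom tally by fragment:
  cyclopentane ring core → C:5 H:10
  (− 3 ring H displaced by substituents)
  + Br → Br:1
  + CH3 → C:1 H:3
  + OCH3 → C:1 H:3 O:1
Element totals:
  C: 7
  H: 13
  Br: 1
  O: 1
Molecular formula: C7H13BrO.
  M = 7(12.0) + 13(1.007825) + 78.918338 + 15.994915
    = 84.000000 + 13.101725 + 78.918338 + 15.994915 = 192.014978

192.0150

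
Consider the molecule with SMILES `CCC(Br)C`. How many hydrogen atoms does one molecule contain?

Atom tally by fragment:
  CH3 → C:1 H:3
  CH2 → C:1 H:2
  CH(Br) → C:1 H:1 Br:1
  CH3 → C:1 H:3
Element totals:
  C: 4
  H: 9
  Br: 1

9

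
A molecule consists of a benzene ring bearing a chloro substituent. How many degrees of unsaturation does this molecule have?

4

Atom tally by fragment:
  benzene ring core → C:6 H:6
  (− 1 ring H displaced by substituents)
  + Cl → Cl:1
Element totals:
  C: 6
  H: 5
  Cl: 1
Molecular formula: C6H5Cl.
DoU = (2C + 2 + N − H − X) / 2 = (2·6 + 2 + 0 − 5 − 1) / 2 = 4.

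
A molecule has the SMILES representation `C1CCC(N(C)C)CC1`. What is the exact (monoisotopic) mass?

127.1361

Atom tally by fragment:
  cyclohexane ring core → C:6 H:12
  (− 1 ring H displaced by substituents)
  + N(CH3)2 → N:1 C:2 H:6
Element totals:
  C: 8
  H: 17
  N: 1
Molecular formula: C8H17N.
  M = 8(12.0) + 17(1.007825) + 14.003074
    = 96.000000 + 17.133025 + 14.003074 = 127.136099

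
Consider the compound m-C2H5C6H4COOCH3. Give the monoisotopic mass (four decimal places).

Element totals:
  C: 10
  H: 12
  O: 2
Molecular formula: C10H12O2.
  M = 10(12.0) + 12(1.007825) + 2(15.994915)
    = 120.000000 + 12.093900 + 31.989830 = 164.083730

164.0837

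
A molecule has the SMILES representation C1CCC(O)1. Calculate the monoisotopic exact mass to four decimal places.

72.0575

Atom tally by fragment:
  cyclobutane ring core → C:4 H:8
  (− 1 ring H displaced by substituents)
  + OH → O:1 H:1
Element totals:
  C: 4
  H: 8
  O: 1
Molecular formula: C4H8O.
  M = 4(12.0) + 8(1.007825) + 15.994915
    = 48.000000 + 8.062600 + 15.994915 = 72.057515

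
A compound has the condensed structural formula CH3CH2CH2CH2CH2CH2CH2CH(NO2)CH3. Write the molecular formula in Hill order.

C9H19NO2

Atom tally by fragment:
  CH3 → C:1 H:3
  CH2 → C:1 H:2
  CH2 → C:1 H:2
  CH2 → C:1 H:2
  CH2 → C:1 H:2
  CH2 → C:1 H:2
  CH2 → C:1 H:2
  CH(NO2) → C:1 H:1 N:1 O:2
  CH3 → C:1 H:3
Element totals:
  C: 9
  H: 19
  N: 1
  O: 2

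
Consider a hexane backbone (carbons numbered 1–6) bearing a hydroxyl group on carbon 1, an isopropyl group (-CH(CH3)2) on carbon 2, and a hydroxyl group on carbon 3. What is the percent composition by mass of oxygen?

Atom tally by fragment:
  HOCH2 → C:1 H:3 O:1
  CH(CH(CH3)2) → C:4 H:8
  CH(OH) → C:1 H:2 O:1
  CH2 → C:1 H:2
  CH2 → C:1 H:2
  CH3 → C:1 H:3
Element totals:
  C: 9
  H: 20
  O: 2
Molecular formula: C9H20O2.
Molar mass = 160.257 g/mol.
Mass from O: 2 × 15.999 = 31.998 g/mol.
%O = 31.998 / 160.257 × 100 = 19.97%.

19.97%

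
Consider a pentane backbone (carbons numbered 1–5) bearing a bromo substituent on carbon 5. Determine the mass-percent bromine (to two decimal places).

Atom tally by fragment:
  CH3 → C:1 H:3
  CH2 → C:1 H:2
  CH2 → C:1 H:2
  CH2 → C:1 H:2
  CH2Br → C:1 H:2 Br:1
Element totals:
  C: 5
  H: 11
  Br: 1
Molecular formula: C5H11Br.
Molar mass = 151.047 g/mol.
Mass from Br: 1 × 79.904 = 79.904 g/mol.
%Br = 79.904 / 151.047 × 100 = 52.90%.

52.90%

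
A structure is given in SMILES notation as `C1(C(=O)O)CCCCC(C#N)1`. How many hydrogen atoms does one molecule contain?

Atom tally by fragment:
  cyclohexane ring core → C:6 H:12
  (− 2 ring H displaced by substituents)
  + COOH → C:1 H:1 O:2
  + CN → C:1 N:1
Element totals:
  C: 8
  H: 11
  N: 1
  O: 2

11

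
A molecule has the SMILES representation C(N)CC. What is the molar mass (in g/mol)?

Atom tally by fragment:
  H2NCH2 → C:1 H:4 N:1
  CH2 → C:1 H:2
  CH3 → C:1 H:3
Element totals:
  C: 3
  H: 9
  N: 1
Molecular formula: C3H9N.
  M = 3(12.011) + 9(1.008) + 14.007
    = 36.033 + 9.072 + 14.007 = 59.112

59.11 g/mol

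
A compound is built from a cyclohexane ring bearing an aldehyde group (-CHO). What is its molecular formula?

Atom tally by fragment:
  cyclohexane ring core → C:6 H:12
  (− 1 ring H displaced by substituents)
  + CHO → C:1 H:1 O:1
Element totals:
  C: 7
  H: 12
  O: 1

C7H12O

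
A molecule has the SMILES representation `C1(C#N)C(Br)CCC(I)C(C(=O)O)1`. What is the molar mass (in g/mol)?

357.97 g/mol

Atom tally by fragment:
  cyclohexane ring core → C:6 H:12
  (− 4 ring H displaced by substituents)
  + CN → C:1 N:1
  + Br → Br:1
  + I → I:1
  + COOH → C:1 H:1 O:2
Element totals:
  C: 8
  H: 9
  Br: 1
  I: 1
  N: 1
  O: 2
Molecular formula: C8H9BrINO2.
  M = 8(12.011) + 9(1.008) + 79.904 + 126.904 + 14.007 + 2(15.999)
    = 96.088 + 9.072 + 79.904 + 126.904 + 14.007 + 31.998 = 357.973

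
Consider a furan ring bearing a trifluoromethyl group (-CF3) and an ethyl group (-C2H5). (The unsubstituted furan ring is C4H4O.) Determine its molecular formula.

C7H7F3O

Atom tally by fragment:
  furan ring core → C:4 H:4 O:1
  (− 2 ring H displaced by substituents)
  + CF3 → C:1 F:3
  + C2H5 → C:2 H:5
Element totals:
  C: 7
  H: 7
  F: 3
  O: 1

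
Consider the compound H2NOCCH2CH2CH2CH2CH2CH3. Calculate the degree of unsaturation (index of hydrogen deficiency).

1

Atom tally by fragment:
  H2NOCCH2 → C:2 H:4 O:1 N:1
  CH2 → C:1 H:2
  CH2 → C:1 H:2
  CH2 → C:1 H:2
  CH2 → C:1 H:2
  CH3 → C:1 H:3
Element totals:
  C: 7
  H: 15
  N: 1
  O: 1
Molecular formula: C7H15NO.
DoU = (2C + 2 + N − H − X) / 2 = (2·7 + 2 + 1 − 15 − 0) / 2 = 1.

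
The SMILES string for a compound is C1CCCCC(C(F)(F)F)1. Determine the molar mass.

Atom tally by fragment:
  cyclohexane ring core → C:6 H:12
  (− 1 ring H displaced by substituents)
  + CF3 → C:1 F:3
Element totals:
  C: 7
  H: 11
  F: 3
Molecular formula: C7H11F3.
  M = 7(12.011) + 11(1.008) + 3(18.998)
    = 84.077 + 11.088 + 56.994 = 152.159

152.16 g/mol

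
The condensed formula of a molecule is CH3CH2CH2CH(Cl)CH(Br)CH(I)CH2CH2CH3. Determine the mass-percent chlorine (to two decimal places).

9.65%

Atom tally by fragment:
  CH3 → C:1 H:3
  CH2 → C:1 H:2
  CH2 → C:1 H:2
  CH(Cl) → C:1 H:1 Cl:1
  CH(Br) → C:1 H:1 Br:1
  CH(I) → C:1 H:1 I:1
  CH2 → C:1 H:2
  CH2 → C:1 H:2
  CH3 → C:1 H:3
Element totals:
  C: 9
  H: 17
  Br: 1
  Cl: 1
  I: 1
Molecular formula: C9H17BrClI.
Molar mass = 367.493 g/mol.
Mass from Cl: 1 × 35.45 = 35.450 g/mol.
%Cl = 35.450 / 367.493 × 100 = 9.65%.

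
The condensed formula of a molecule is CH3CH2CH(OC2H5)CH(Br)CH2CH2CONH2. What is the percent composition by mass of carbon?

Atom tally by fragment:
  CH3 → C:1 H:3
  CH2 → C:1 H:2
  CH(OC2H5) → C:3 H:6 O:1
  CH(Br) → C:1 H:1 Br:1
  CH2 → C:1 H:2
  CH2CONH2 → C:2 H:4 O:1 N:1
Element totals:
  C: 9
  H: 18
  Br: 1
  N: 1
  O: 2
Molecular formula: C9H18BrNO2.
Molar mass = 252.152 g/mol.
Mass from C: 9 × 12.011 = 108.099 g/mol.
%C = 108.099 / 252.152 × 100 = 42.87%.

42.87%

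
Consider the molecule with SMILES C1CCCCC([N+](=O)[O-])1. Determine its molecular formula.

C6H11NO2

Atom tally by fragment:
  cyclohexane ring core → C:6 H:12
  (− 1 ring H displaced by substituents)
  + NO2 → N:1 O:2
Element totals:
  C: 6
  H: 11
  N: 1
  O: 2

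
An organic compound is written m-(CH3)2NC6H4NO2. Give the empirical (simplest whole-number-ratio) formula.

C4H5NO

Element totals:
  C: 8
  H: 10
  N: 2
  O: 2
Molecular formula: C8H10N2O2.
gcd of subscripts = 2; dividing each by 2:
  C: 8/2 = 4
  H: 10/2 = 5
  N: 2/2 = 1
  O: 2/2 = 1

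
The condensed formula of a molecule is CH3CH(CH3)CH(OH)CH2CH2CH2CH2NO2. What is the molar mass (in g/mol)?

175.23 g/mol

Element totals:
  C: 8
  H: 17
  N: 1
  O: 3
Molecular formula: C8H17NO3.
  M = 8(12.011) + 17(1.008) + 14.007 + 3(15.999)
    = 96.088 + 17.136 + 14.007 + 47.997 = 175.228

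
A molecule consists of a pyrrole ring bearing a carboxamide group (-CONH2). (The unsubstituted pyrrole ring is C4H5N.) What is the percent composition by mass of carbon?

Atom tally by fragment:
  pyrrole ring core → C:4 H:5 N:1
  (− 1 ring H displaced by substituents)
  + CONH2 → C:1 H:2 O:1 N:1
Element totals:
  C: 5
  H: 6
  N: 2
  O: 1
Molecular formula: C5H6N2O.
Molar mass = 110.116 g/mol.
Mass from C: 5 × 12.011 = 60.055 g/mol.
%C = 60.055 / 110.116 × 100 = 54.54%.

54.54%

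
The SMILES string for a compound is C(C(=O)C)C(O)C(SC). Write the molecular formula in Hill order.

Atom tally by fragment:
  CH3COCH2 → C:3 H:5 O:1
  CH(OH) → C:1 H:2 O:1
  CH2SCH3 → C:2 H:5 S:1
Element totals:
  C: 6
  H: 12
  O: 2
  S: 1

C6H12O2S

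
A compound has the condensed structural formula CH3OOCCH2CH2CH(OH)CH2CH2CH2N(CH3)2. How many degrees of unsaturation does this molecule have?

Atom tally by fragment:
  CH3OOCCH2 → C:3 H:5 O:2
  CH2 → C:1 H:2
  CH(OH) → C:1 H:2 O:1
  CH2 → C:1 H:2
  CH2 → C:1 H:2
  CH2N(CH3)2 → C:3 H:8 N:1
Element totals:
  C: 10
  H: 21
  N: 1
  O: 3
Molecular formula: C10H21NO3.
DoU = (2C + 2 + N − H − X) / 2 = (2·10 + 2 + 1 − 21 − 0) / 2 = 1.

1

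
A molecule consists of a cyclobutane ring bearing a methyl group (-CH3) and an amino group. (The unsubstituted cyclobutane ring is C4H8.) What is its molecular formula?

C5H11N

Atom tally by fragment:
  cyclobutane ring core → C:4 H:8
  (− 2 ring H displaced by substituents)
  + CH3 → C:1 H:3
  + NH2 → N:1 H:2
Element totals:
  C: 5
  H: 11
  N: 1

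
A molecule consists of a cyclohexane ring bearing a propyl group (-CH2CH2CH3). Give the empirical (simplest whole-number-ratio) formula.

Atom tally by fragment:
  cyclohexane ring core → C:6 H:12
  (− 1 ring H displaced by substituents)
  + CH2CH2CH3 → C:3 H:7
Element totals:
  C: 9
  H: 18
Molecular formula: C9H18.
gcd of subscripts = 9; dividing each by 9:
  C: 9/9 = 1
  H: 18/9 = 2

CH2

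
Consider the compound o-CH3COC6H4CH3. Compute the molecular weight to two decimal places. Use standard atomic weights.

Atom tally by fragment:
  benzene ring core → C:6 H:6
  (− 2 ring H displaced by substituents)
  + COCH3 → C:2 H:3 O:1
  + CH3 → C:1 H:3
Element totals:
  C: 9
  H: 10
  O: 1
Molecular formula: C9H10O.
  M = 9(12.011) + 10(1.008) + 15.999
    = 108.099 + 10.080 + 15.999 = 134.178

134.18 g/mol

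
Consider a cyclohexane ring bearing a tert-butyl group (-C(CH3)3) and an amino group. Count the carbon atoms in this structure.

10

Atom tally by fragment:
  cyclohexane ring core → C:6 H:12
  (− 2 ring H displaced by substituents)
  + C(CH3)3 → C:4 H:9
  + NH2 → N:1 H:2
Element totals:
  C: 10
  H: 21
  N: 1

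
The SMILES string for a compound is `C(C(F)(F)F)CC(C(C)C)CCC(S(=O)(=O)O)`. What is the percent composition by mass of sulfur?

11.60%

Atom tally by fragment:
  F3CCH2 → C:2 H:2 F:3
  CH2 → C:1 H:2
  CH(CH(CH3)2) → C:4 H:8
  CH2 → C:1 H:2
  CH2 → C:1 H:2
  CH2SO3H → C:1 H:3 S:1 O:3
Element totals:
  C: 10
  H: 19
  F: 3
  O: 3
  S: 1
Molecular formula: C10H19F3O3S.
Molar mass = 276.313 g/mol.
Mass from S: 1 × 32.06 = 32.060 g/mol.
%S = 32.060 / 276.313 × 100 = 11.60%.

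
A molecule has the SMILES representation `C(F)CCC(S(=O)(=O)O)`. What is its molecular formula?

C4H9FO3S

Atom tally by fragment:
  FCH2 → C:1 H:2 F:1
  CH2 → C:1 H:2
  CH2 → C:1 H:2
  CH2SO3H → C:1 H:3 S:1 O:3
Element totals:
  C: 4
  H: 9
  F: 1
  O: 3
  S: 1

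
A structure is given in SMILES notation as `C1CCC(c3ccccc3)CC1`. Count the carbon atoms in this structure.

12

Atom tally by fragment:
  cyclohexane ring core → C:6 H:12
  (− 1 ring H displaced by substituents)
  + C6H5 → C:6 H:5
Element totals:
  C: 12
  H: 16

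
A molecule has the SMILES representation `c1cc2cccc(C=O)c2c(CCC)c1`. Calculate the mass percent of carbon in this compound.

Atom tally by fragment:
  naphthalene ring system core → C:10 H:8
  (− 2 ring H displaced by substituents)
  + CHO → C:1 H:1 O:1
  + CH2CH2CH3 → C:3 H:7
Element totals:
  C: 14
  H: 14
  O: 1
Molecular formula: C14H14O.
Molar mass = 198.265 g/mol.
Mass from C: 14 × 12.011 = 168.154 g/mol.
%C = 168.154 / 198.265 × 100 = 84.81%.

84.81%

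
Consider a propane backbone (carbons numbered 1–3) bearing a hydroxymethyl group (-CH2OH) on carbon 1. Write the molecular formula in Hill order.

C4H10O

Atom tally by fragment:
  HOCH2CH2 → C:2 H:5 O:1
  CH2 → C:1 H:2
  CH3 → C:1 H:3
Element totals:
  C: 4
  H: 10
  O: 1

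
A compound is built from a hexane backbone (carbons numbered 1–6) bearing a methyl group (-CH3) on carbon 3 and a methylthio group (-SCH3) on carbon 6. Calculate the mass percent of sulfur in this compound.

Atom tally by fragment:
  CH3 → C:1 H:3
  CH2 → C:1 H:2
  CH(CH3) → C:2 H:4
  CH2 → C:1 H:2
  CH2 → C:1 H:2
  CH2SCH3 → C:2 H:5 S:1
Element totals:
  C: 8
  H: 18
  S: 1
Molecular formula: C8H18S.
Molar mass = 146.292 g/mol.
Mass from S: 1 × 32.06 = 32.060 g/mol.
%S = 32.060 / 146.292 × 100 = 21.92%.

21.92%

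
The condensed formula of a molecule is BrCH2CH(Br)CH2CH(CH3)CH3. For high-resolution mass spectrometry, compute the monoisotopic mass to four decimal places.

Element totals:
  C: 6
  H: 12
  Br: 2
Molecular formula: C6H12Br2.
  M = 6(12.0) + 12(1.007825) + 2(78.918338)
    = 72.000000 + 12.093900 + 157.836676 = 241.930576

241.9306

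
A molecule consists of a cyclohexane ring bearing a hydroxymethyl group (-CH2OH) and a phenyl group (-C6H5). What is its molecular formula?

Atom tally by fragment:
  cyclohexane ring core → C:6 H:12
  (− 2 ring H displaced by substituents)
  + CH2OH → C:1 H:3 O:1
  + C6H5 → C:6 H:5
Element totals:
  C: 13
  H: 18
  O: 1

C13H18O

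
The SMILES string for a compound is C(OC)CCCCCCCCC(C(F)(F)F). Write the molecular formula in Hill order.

Atom tally by fragment:
  CH3OCH2 → C:2 H:5 O:1
  CH2 → C:1 H:2
  CH2 → C:1 H:2
  CH2 → C:1 H:2
  CH2 → C:1 H:2
  CH2 → C:1 H:2
  CH2 → C:1 H:2
  CH2 → C:1 H:2
  CH2 → C:1 H:2
  CH2CF3 → C:2 H:2 F:3
Element totals:
  C: 12
  H: 23
  F: 3
  O: 1

C12H23F3O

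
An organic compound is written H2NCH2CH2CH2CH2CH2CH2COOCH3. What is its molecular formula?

Atom tally by fragment:
  H2NCH2 → C:1 H:4 N:1
  CH2 → C:1 H:2
  CH2 → C:1 H:2
  CH2 → C:1 H:2
  CH2 → C:1 H:2
  CH2COOCH3 → C:3 H:5 O:2
Element totals:
  C: 8
  H: 17
  N: 1
  O: 2

C8H17NO2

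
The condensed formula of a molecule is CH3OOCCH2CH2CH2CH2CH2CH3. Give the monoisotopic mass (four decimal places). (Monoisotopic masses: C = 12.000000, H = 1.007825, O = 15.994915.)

Atom tally by fragment:
  CH3OOCCH2 → C:3 H:5 O:2
  CH2 → C:1 H:2
  CH2 → C:1 H:2
  CH2 → C:1 H:2
  CH2 → C:1 H:2
  CH3 → C:1 H:3
Element totals:
  C: 8
  H: 16
  O: 2
Molecular formula: C8H16O2.
  M = 8(12.0) + 16(1.007825) + 2(15.994915)
    = 96.000000 + 16.125200 + 31.989830 = 144.115030

144.1150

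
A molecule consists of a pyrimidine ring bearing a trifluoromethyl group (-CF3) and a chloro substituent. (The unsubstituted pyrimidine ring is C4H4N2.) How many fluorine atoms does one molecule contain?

3

Atom tally by fragment:
  pyrimidine ring core → C:4 H:4 N:2
  (− 2 ring H displaced by substituents)
  + CF3 → C:1 F:3
  + Cl → Cl:1
Element totals:
  C: 5
  H: 2
  Cl: 1
  F: 3
  N: 2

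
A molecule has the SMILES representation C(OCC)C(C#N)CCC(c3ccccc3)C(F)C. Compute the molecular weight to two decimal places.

Atom tally by fragment:
  C2H5OCH2 → C:3 H:7 O:1
  CH(CN) → C:2 H:1 N:1
  CH2 → C:1 H:2
  CH2 → C:1 H:2
  CH(C6H5) → C:7 H:6
  CH(F) → C:1 H:1 F:1
  CH3 → C:1 H:3
Element totals:
  C: 16
  H: 22
  F: 1
  N: 1
  O: 1
Molecular formula: C16H22FNO.
  M = 16(12.011) + 22(1.008) + 18.998 + 14.007 + 15.999
    = 192.176 + 22.176 + 18.998 + 14.007 + 15.999 = 263.356

263.36 g/mol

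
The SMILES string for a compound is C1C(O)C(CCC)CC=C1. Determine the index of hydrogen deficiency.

2

Atom tally by fragment:
  cyclohexene ring core → C:6 H:10
  (− 2 ring H displaced by substituents)
  + OH → O:1 H:1
  + CH2CH2CH3 → C:3 H:7
Element totals:
  C: 9
  H: 16
  O: 1
Molecular formula: C9H16O.
DoU = (2C + 2 + N − H − X) / 2 = (2·9 + 2 + 0 − 16 − 0) / 2 = 2.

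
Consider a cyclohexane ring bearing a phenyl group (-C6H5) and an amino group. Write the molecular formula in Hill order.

C12H17N

Atom tally by fragment:
  cyclohexane ring core → C:6 H:12
  (− 2 ring H displaced by substituents)
  + C6H5 → C:6 H:5
  + NH2 → N:1 H:2
Element totals:
  C: 12
  H: 17
  N: 1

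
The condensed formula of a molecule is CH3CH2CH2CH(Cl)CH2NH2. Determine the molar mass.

121.61 g/mol

Element totals:
  C: 5
  H: 12
  Cl: 1
  N: 1
Molecular formula: C5H12ClN.
  M = 5(12.011) + 12(1.008) + 35.45 + 14.007
    = 60.055 + 12.096 + 35.450 + 14.007 = 121.608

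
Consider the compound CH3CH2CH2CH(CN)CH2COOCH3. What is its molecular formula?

Element totals:
  C: 8
  H: 13
  N: 1
  O: 2

C8H13NO2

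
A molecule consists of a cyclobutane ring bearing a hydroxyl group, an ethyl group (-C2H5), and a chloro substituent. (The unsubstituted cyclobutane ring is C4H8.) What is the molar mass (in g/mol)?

Atom tally by fragment:
  cyclobutane ring core → C:4 H:8
  (− 3 ring H displaced by substituents)
  + OH → O:1 H:1
  + C2H5 → C:2 H:5
  + Cl → Cl:1
Element totals:
  C: 6
  H: 11
  Cl: 1
  O: 1
Molecular formula: C6H11ClO.
  M = 6(12.011) + 11(1.008) + 35.45 + 15.999
    = 72.066 + 11.088 + 35.450 + 15.999 = 134.603

134.60 g/mol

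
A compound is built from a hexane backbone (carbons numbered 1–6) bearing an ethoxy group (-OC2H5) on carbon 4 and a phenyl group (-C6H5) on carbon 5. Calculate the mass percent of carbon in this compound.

81.50%

Atom tally by fragment:
  CH3 → C:1 H:3
  CH2 → C:1 H:2
  CH2 → C:1 H:2
  CH(OC2H5) → C:3 H:6 O:1
  CH(C6H5) → C:7 H:6
  CH3 → C:1 H:3
Element totals:
  C: 14
  H: 22
  O: 1
Molecular formula: C14H22O.
Molar mass = 206.329 g/mol.
Mass from C: 14 × 12.011 = 168.154 g/mol.
%C = 168.154 / 206.329 × 100 = 81.50%.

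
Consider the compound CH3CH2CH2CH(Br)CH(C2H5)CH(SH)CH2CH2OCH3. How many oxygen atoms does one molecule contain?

Element totals:
  C: 11
  H: 23
  Br: 1
  O: 1
  S: 1

1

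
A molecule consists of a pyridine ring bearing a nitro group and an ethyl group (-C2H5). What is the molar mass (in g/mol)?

152.15 g/mol

Atom tally by fragment:
  pyridine ring core → C:5 H:5 N:1
  (− 2 ring H displaced by substituents)
  + NO2 → N:1 O:2
  + C2H5 → C:2 H:5
Element totals:
  C: 7
  H: 8
  N: 2
  O: 2
Molecular formula: C7H8N2O2.
  M = 7(12.011) + 8(1.008) + 2(14.007) + 2(15.999)
    = 84.077 + 8.064 + 28.014 + 31.998 = 152.153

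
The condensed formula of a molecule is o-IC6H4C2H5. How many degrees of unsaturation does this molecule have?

4

Atom tally by fragment:
  benzene ring core → C:6 H:6
  (− 2 ring H displaced by substituents)
  + I → I:1
  + C2H5 → C:2 H:5
Element totals:
  C: 8
  H: 9
  I: 1
Molecular formula: C8H9I.
DoU = (2C + 2 + N − H − X) / 2 = (2·8 + 2 + 0 − 9 − 1) / 2 = 4.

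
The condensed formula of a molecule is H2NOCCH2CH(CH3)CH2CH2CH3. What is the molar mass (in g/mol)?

129.20 g/mol

Atom tally by fragment:
  H2NOCCH2 → C:2 H:4 O:1 N:1
  CH(CH3) → C:2 H:4
  CH2 → C:1 H:2
  CH2 → C:1 H:2
  CH3 → C:1 H:3
Element totals:
  C: 7
  H: 15
  N: 1
  O: 1
Molecular formula: C7H15NO.
  M = 7(12.011) + 15(1.008) + 14.007 + 15.999
    = 84.077 + 15.120 + 14.007 + 15.999 = 129.203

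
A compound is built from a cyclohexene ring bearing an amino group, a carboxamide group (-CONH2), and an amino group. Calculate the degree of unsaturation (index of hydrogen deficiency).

3

Atom tally by fragment:
  cyclohexene ring core → C:6 H:10
  (− 3 ring H displaced by substituents)
  + NH2 → N:1 H:2
  + CONH2 → C:1 H:2 O:1 N:1
  + NH2 → N:1 H:2
Element totals:
  C: 7
  H: 13
  N: 3
  O: 1
Molecular formula: C7H13N3O.
DoU = (2C + 2 + N − H − X) / 2 = (2·7 + 2 + 3 − 13 − 0) / 2 = 3.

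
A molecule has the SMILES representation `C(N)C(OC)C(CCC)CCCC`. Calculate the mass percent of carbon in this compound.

70.53%

Atom tally by fragment:
  H2NCH2 → C:1 H:4 N:1
  CH(OCH3) → C:2 H:4 O:1
  CH(CH2CH2CH3) → C:4 H:8
  CH2 → C:1 H:2
  CH2 → C:1 H:2
  CH2 → C:1 H:2
  CH3 → C:1 H:3
Element totals:
  C: 11
  H: 25
  N: 1
  O: 1
Molecular formula: C11H25NO.
Molar mass = 187.327 g/mol.
Mass from C: 11 × 12.011 = 132.121 g/mol.
%C = 132.121 / 187.327 × 100 = 70.53%.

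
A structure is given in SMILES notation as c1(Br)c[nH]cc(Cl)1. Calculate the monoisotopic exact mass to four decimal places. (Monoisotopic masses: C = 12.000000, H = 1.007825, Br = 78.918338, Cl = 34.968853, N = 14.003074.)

Atom tally by fragment:
  pyrrole ring core → C:4 H:5 N:1
  (− 2 ring H displaced by substituents)
  + Br → Br:1
  + Cl → Cl:1
Element totals:
  C: 4
  H: 3
  Br: 1
  Cl: 1
  N: 1
Molecular formula: C4H3BrClN.
  M = 4(12.0) + 3(1.007825) + 78.918338 + 34.968853 + 14.003074
    = 48.000000 + 3.023475 + 78.918338 + 34.968853 + 14.003074 = 178.913740

178.9137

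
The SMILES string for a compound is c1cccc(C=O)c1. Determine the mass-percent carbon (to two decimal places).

Atom tally by fragment:
  benzene ring core → C:6 H:6
  (− 1 ring H displaced by substituents)
  + CHO → C:1 H:1 O:1
Element totals:
  C: 7
  H: 6
  O: 1
Molecular formula: C7H6O.
Molar mass = 106.124 g/mol.
Mass from C: 7 × 12.011 = 84.077 g/mol.
%C = 84.077 / 106.124 × 100 = 79.23%.

79.23%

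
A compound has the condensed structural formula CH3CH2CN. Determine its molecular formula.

Element totals:
  C: 3
  H: 5
  N: 1

C3H5N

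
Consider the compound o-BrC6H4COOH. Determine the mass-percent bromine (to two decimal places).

39.75%

Element totals:
  C: 7
  H: 5
  Br: 1
  O: 2
Molecular formula: C7H5BrO2.
Molar mass = 201.019 g/mol.
Mass from Br: 1 × 79.904 = 79.904 g/mol.
%Br = 79.904 / 201.019 × 100 = 39.75%.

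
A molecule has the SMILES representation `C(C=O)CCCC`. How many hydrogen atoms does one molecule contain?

Atom tally by fragment:
  OHCCH2 → C:2 H:3 O:1
  CH2 → C:1 H:2
  CH2 → C:1 H:2
  CH2 → C:1 H:2
  CH3 → C:1 H:3
Element totals:
  C: 6
  H: 12
  O: 1

12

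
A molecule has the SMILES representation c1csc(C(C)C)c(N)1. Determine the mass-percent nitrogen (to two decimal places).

Atom tally by fragment:
  thiophene ring core → C:4 H:4 S:1
  (− 2 ring H displaced by substituents)
  + CH(CH3)2 → C:3 H:7
  + NH2 → N:1 H:2
Element totals:
  C: 7
  H: 11
  N: 1
  S: 1
Molecular formula: C7H11NS.
Molar mass = 141.232 g/mol.
Mass from N: 1 × 14.007 = 14.007 g/mol.
%N = 14.007 / 141.232 × 100 = 9.92%.

9.92%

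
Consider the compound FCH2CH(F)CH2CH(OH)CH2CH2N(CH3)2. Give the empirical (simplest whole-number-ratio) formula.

Element totals:
  C: 8
  H: 17
  F: 2
  N: 1
  O: 1
Molecular formula: C8H17F2NO.
gcd of subscripts (8, 2, 17, 1, 1) = 1, so the empirical formula equals the molecular formula.

C8H17F2NO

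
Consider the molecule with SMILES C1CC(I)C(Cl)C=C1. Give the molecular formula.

Atom tally by fragment:
  cyclohexene ring core → C:6 H:10
  (− 2 ring H displaced by substituents)
  + I → I:1
  + Cl → Cl:1
Element totals:
  C: 6
  H: 8
  Cl: 1
  I: 1

C6H8ClI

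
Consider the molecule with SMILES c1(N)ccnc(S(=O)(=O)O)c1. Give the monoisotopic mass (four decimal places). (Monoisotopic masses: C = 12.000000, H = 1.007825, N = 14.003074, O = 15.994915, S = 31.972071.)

174.0099

Atom tally by fragment:
  pyridine ring core → C:5 H:5 N:1
  (− 2 ring H displaced by substituents)
  + NH2 → N:1 H:2
  + SO3H → S:1 O:3 H:1
Element totals:
  C: 5
  H: 6
  N: 2
  O: 3
  S: 1
Molecular formula: C5H6N2O3S.
  M = 5(12.0) + 6(1.007825) + 2(14.003074) + 3(15.994915) + 31.972071
    = 60.000000 + 6.046950 + 28.006148 + 47.984745 + 31.972071 = 174.009914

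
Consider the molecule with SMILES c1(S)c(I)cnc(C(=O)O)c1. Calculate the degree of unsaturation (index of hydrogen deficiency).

Atom tally by fragment:
  pyridine ring core → C:5 H:5 N:1
  (− 3 ring H displaced by substituents)
  + SH → S:1 H:1
  + I → I:1
  + COOH → C:1 H:1 O:2
Element totals:
  C: 6
  H: 4
  I: 1
  N: 1
  O: 2
  S: 1
Molecular formula: C6H4INO2S.
DoU = (2C + 2 + N − H − X) / 2 = (2·6 + 2 + 1 − 4 − 1) / 2 = 5.

5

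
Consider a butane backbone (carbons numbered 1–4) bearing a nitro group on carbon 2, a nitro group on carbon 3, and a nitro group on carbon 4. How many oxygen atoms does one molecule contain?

Atom tally by fragment:
  CH3 → C:1 H:3
  CH(NO2) → C:1 H:1 N:1 O:2
  CH(NO2) → C:1 H:1 N:1 O:2
  CH2NO2 → C:1 H:2 N:1 O:2
Element totals:
  C: 4
  H: 7
  N: 3
  O: 6

6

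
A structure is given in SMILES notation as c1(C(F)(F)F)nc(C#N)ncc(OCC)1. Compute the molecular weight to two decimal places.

Atom tally by fragment:
  pyrimidine ring core → C:4 H:4 N:2
  (− 3 ring H displaced by substituents)
  + CF3 → C:1 F:3
  + CN → C:1 N:1
  + OC2H5 → C:2 H:5 O:1
Element totals:
  C: 8
  H: 6
  F: 3
  N: 3
  O: 1
Molecular formula: C8H6F3N3O.
  M = 8(12.011) + 6(1.008) + 3(18.998) + 3(14.007) + 15.999
    = 96.088 + 6.048 + 56.994 + 42.021 + 15.999 = 217.150

217.15 g/mol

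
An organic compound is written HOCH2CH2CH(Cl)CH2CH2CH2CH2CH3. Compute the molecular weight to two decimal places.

Element totals:
  C: 8
  H: 17
  Cl: 1
  O: 1
Molecular formula: C8H17ClO.
  M = 8(12.011) + 17(1.008) + 35.45 + 15.999
    = 96.088 + 17.136 + 35.450 + 15.999 = 164.673

164.67 g/mol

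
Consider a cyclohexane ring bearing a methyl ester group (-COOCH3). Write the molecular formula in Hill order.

C8H14O2

Atom tally by fragment:
  cyclohexane ring core → C:6 H:12
  (− 1 ring H displaced by substituents)
  + COOCH3 → C:2 H:3 O:2
Element totals:
  C: 8
  H: 14
  O: 2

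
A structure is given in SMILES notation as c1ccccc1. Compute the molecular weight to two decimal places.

78.11 g/mol

Atom tally by fragment:
  benzene ring core → C:6 H:6
Element totals:
  C: 6
  H: 6
Molecular formula: C6H6.
  M = 6(12.011) + 6(1.008)
    = 72.066 + 6.048 = 78.114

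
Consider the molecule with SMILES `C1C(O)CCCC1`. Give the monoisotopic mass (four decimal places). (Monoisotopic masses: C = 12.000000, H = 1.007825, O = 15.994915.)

100.0888

Atom tally by fragment:
  cyclohexane ring core → C:6 H:12
  (− 1 ring H displaced by substituents)
  + OH → O:1 H:1
Element totals:
  C: 6
  H: 12
  O: 1
Molecular formula: C6H12O.
  M = 6(12.0) + 12(1.007825) + 15.994915
    = 72.000000 + 12.093900 + 15.994915 = 100.088815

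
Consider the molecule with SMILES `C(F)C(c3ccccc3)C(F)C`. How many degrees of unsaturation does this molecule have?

Atom tally by fragment:
  FCH2 → C:1 H:2 F:1
  CH(C6H5) → C:7 H:6
  CH(F) → C:1 H:1 F:1
  CH3 → C:1 H:3
Element totals:
  C: 10
  H: 12
  F: 2
Molecular formula: C10H12F2.
DoU = (2C + 2 + N − H − X) / 2 = (2·10 + 2 + 0 − 12 − 2) / 2 = 4.

4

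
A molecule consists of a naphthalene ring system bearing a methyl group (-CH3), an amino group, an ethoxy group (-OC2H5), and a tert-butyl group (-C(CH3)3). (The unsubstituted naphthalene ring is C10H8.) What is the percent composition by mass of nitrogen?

Atom tally by fragment:
  naphthalene ring system core → C:10 H:8
  (− 4 ring H displaced by substituents)
  + CH3 → C:1 H:3
  + NH2 → N:1 H:2
  + OC2H5 → C:2 H:5 O:1
  + C(CH3)3 → C:4 H:9
Element totals:
  C: 17
  H: 23
  N: 1
  O: 1
Molecular formula: C17H23NO.
Molar mass = 257.377 g/mol.
Mass from N: 1 × 14.007 = 14.007 g/mol.
%N = 14.007 / 257.377 × 100 = 5.44%.

5.44%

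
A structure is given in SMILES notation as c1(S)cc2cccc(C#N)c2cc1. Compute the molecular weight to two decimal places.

Atom tally by fragment:
  naphthalene ring system core → C:10 H:8
  (− 2 ring H displaced by substituents)
  + SH → S:1 H:1
  + CN → C:1 N:1
Element totals:
  C: 11
  H: 7
  N: 1
  S: 1
Molecular formula: C11H7NS.
  M = 11(12.011) + 7(1.008) + 14.007 + 32.06
    = 132.121 + 7.056 + 14.007 + 32.060 = 185.244

185.24 g/mol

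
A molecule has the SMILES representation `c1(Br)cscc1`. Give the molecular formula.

C4H3BrS

Atom tally by fragment:
  thiophene ring core → C:4 H:4 S:1
  (− 1 ring H displaced by substituents)
  + Br → Br:1
Element totals:
  C: 4
  H: 3
  Br: 1
  S: 1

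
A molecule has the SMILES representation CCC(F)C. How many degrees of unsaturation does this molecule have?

Atom tally by fragment:
  CH3 → C:1 H:3
  CH2 → C:1 H:2
  CH(F) → C:1 H:1 F:1
  CH3 → C:1 H:3
Element totals:
  C: 4
  H: 9
  F: 1
Molecular formula: C4H9F.
DoU = (2C + 2 + N − H − X) / 2 = (2·4 + 2 + 0 − 9 − 1) / 2 = 0.

0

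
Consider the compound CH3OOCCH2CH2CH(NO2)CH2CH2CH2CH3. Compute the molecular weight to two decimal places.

Atom tally by fragment:
  CH3OOCCH2 → C:3 H:5 O:2
  CH2 → C:1 H:2
  CH(NO2) → C:1 H:1 N:1 O:2
  CH2 → C:1 H:2
  CH2 → C:1 H:2
  CH2 → C:1 H:2
  CH3 → C:1 H:3
Element totals:
  C: 9
  H: 17
  N: 1
  O: 4
Molecular formula: C9H17NO4.
  M = 9(12.011) + 17(1.008) + 14.007 + 4(15.999)
    = 108.099 + 17.136 + 14.007 + 63.996 = 203.238

203.24 g/mol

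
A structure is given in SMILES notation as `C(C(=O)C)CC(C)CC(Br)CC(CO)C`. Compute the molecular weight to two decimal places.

279.22 g/mol

Atom tally by fragment:
  CH3COCH2 → C:3 H:5 O:1
  CH2 → C:1 H:2
  CH(CH3) → C:2 H:4
  CH2 → C:1 H:2
  CH(Br) → C:1 H:1 Br:1
  CH2 → C:1 H:2
  CH(CH2OH) → C:2 H:4 O:1
  CH3 → C:1 H:3
Element totals:
  C: 12
  H: 23
  Br: 1
  O: 2
Molecular formula: C12H23BrO2.
  M = 12(12.011) + 23(1.008) + 79.904 + 2(15.999)
    = 144.132 + 23.184 + 79.904 + 31.998 = 279.218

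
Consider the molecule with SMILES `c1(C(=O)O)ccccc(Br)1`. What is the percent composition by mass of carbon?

Atom tally by fragment:
  benzene ring core → C:6 H:6
  (− 2 ring H displaced by substituents)
  + COOH → C:1 H:1 O:2
  + Br → Br:1
Element totals:
  C: 7
  H: 5
  Br: 1
  O: 2
Molecular formula: C7H5BrO2.
Molar mass = 201.019 g/mol.
Mass from C: 7 × 12.011 = 84.077 g/mol.
%C = 84.077 / 201.019 × 100 = 41.83%.

41.83%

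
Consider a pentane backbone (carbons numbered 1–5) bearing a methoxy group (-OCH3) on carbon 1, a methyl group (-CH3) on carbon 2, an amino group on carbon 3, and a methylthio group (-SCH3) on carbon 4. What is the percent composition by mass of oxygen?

Atom tally by fragment:
  CH3OCH2 → C:2 H:5 O:1
  CH(CH3) → C:2 H:4
  CH(NH2) → C:1 H:3 N:1
  CH(SCH3) → C:2 H:4 S:1
  CH3 → C:1 H:3
Element totals:
  C: 8
  H: 19
  N: 1
  O: 1
  S: 1
Molecular formula: C8H19NOS.
Molar mass = 177.306 g/mol.
Mass from O: 1 × 15.999 = 15.999 g/mol.
%O = 15.999 / 177.306 × 100 = 9.02%.

9.02%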